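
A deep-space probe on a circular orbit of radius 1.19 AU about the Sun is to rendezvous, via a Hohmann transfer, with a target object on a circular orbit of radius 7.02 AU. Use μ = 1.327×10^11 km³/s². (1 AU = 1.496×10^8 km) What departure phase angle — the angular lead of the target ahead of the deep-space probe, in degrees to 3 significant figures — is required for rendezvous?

φ = 99.5°

In km: r₁ = 1.19 × 1.496×10^8 = 1.78024×10^8 km; r₂ = 7.02 × 1.496×10^8 = 1.050192×10^9 km.
Transfer-ellipse semi-major axis a_t = (r₁ + r₂)/2 = (1.78024×10^8 + 1.050192×10^9)/2 = 6.14108×10^8 km.
The half-period of the transfer ellipse is t = π√(a_t³/μ) = 1.3124×10^8 s.
Target angular speed ω₂ = √(μ/r₂³) = 1.0704×10^-8 rad/s.
Angle swept by the target during transfer: ω₂·t = 1.4048 rad = 80.49°.
Arrival is 180° from departure on the ellipse, so φ = 180° − 80.49° = 99.5°.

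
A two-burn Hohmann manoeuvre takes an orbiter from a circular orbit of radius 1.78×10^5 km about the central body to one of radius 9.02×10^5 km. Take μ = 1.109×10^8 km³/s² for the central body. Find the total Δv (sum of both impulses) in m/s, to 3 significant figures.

Δv = 12000 m/s

Semi-major axis of the transfer orbit: a_t = (1.780×10^5 + 9.020×10^5)/2 = 5.400×10^5 km.
Circular speed at r₁: v₁ = √(μ/r₁) = √(1.109×10^8/1.780×10^5) = 24.961 km/s.
On the transfer ellipse at r₁, v² = μ(2/r − 1/a) gives v_p = √[μ(2/r₁ − 1/a_t)] = 32.260 km/s.
First burn Δv₁ = |v_p − v₁| = 7.299 km/s.
At r₂, v₂ = √(μ/r₂) = 11.088 km/s.
Transfer-orbit speed at r₂: v_a = √[μ(2/r₂ − 1/a_t)] = 6.3661 km/s.
Second burn Δv₂ = |v₂ − v_a| = 4.722 km/s.
Δv = Δv₁ + Δv₂ = 7.299 + 4.722 = 12.02 km/s.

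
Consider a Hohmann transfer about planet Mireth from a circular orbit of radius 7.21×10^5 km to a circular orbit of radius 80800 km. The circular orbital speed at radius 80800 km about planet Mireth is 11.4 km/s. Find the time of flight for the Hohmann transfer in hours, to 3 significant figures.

From the circular-orbit relation v² = μ/r at r = 80800 km: μ = v²r = (11.4)² × 80800 = 1.05008×10^7 km³/s².
Semi-major axis of the transfer orbit: a_t = (7.210×10^5 + 80800)/2 = 4.009×10^5 km.
By Kepler's third law the transfer-orbit period is T = 2π√(a_t³/μ), so t = T/2 = 2.461×10^5 s.
Converting: 2.461×10^5 s ÷ 3600 s/hour = 68.4 hours.

t = 68.4 hours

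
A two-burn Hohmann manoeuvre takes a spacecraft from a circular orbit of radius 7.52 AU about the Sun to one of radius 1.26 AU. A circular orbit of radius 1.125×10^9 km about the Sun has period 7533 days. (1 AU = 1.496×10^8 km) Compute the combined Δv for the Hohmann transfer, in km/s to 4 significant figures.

From Kepler's third law T² = 4π²r³/μ at r = 1.125×10^9 km, T = 7533 days = 7533 × 86400 s = 6.508512×10^8 s: μ = 4π²r³/T² = 1.32695×10^11 km³/s².
In km: r₁ = 7.52 × 1.496×10^8 = 1.124992×10^9 km; r₂ = 1.26 × 1.496×10^8 = 1.88496×10^8 km.
Semi-major axis of the transfer orbit: a_t = (1.124992×10^9 + 1.88496×10^8)/2 = 6.56744×10^8 km.
At r₁ the circular-orbit speed is v₁ = √(μ/r₁) = 10.86056 km/s.
Transfer-orbit speed at r₁ (v² = μ(2/r − 1/a)): v_a = √[μ(2/r₁ − 1/a_t)] = 5.818422 km/s.
First burn Δv₁ = |v_a − v₁| = 5.0421 km/s.
Circular speed at r₂: v₂ = √(μ/r₂) = 26.53236 km/s.
Transfer-orbit speed at r₂: v_p = √[μ(2/r₂ − 1/a_t)] = 34.72582 km/s.
Second burn Δv₂ = |v₂ − v_p| = 8.1935 km/s.
Δv = Δv₁ + Δv₂ = 5.0421 + 8.1935 = 13.24 km/s.

Δv = 13.24 km/s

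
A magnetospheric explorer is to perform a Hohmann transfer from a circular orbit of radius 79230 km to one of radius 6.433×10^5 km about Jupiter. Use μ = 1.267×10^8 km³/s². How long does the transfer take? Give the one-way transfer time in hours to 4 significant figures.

t = 16.83 hours

Transfer-ellipse semi-major axis a_t = (r₁ + r₂)/2 = (79230 + 6.433×10^5)/2 = 3.61265×10^5 km.
By Kepler's third law the transfer-orbit period is T = 2π√(a_t³/μ), so t = T/2 = 60600 s.
Converting: 60600 s ÷ 3600 s/hour = 16.83 hours.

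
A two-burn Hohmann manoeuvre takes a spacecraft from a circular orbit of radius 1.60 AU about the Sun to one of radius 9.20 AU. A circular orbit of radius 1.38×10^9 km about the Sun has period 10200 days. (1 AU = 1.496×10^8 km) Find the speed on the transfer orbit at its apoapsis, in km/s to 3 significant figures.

v = 5.36 km/s

From Kepler's third law T² = 4π²r³/μ at r = 1.38×10^9 km, T = 10200 days = 10200 × 86400 s = 8.8128×10^8 s: μ = 4π²r³/T² = 1.33589×10^11 km³/s².
In km: r₁ = 1.60 × 1.496×10^8 = 2.3936×10^8 km; r₂ = 9.20 × 1.496×10^8 = 1.37632×10^9 km.
Transfer-ellipse semi-major axis a_t = (r₁ + r₂)/2 = (2.3936×10^8 + 1.37632×10^9)/2 = 8.0784×10^8 km.
The apoapsis of the transfer ellipse is at r = 1.37632×10^9 km.
Applying v² = μ(2/r − 1/a_t): v = 5.363 km/s.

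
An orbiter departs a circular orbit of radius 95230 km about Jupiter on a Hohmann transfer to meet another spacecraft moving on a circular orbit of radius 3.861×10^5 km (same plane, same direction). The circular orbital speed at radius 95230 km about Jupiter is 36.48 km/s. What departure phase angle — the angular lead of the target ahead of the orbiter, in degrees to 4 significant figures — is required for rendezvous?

φ = 91.42°

From the circular-orbit relation v² = μ/r at r = 95230 km: μ = v²r = (36.48)² × 95230 = 1.26731×10^8 km³/s².
Transfer-ellipse semi-major axis a_t = (r₁ + r₂)/2 = (95230 + 3.861×10^5)/2 = 2.40665×10^5 km.
The half-period of the transfer ellipse is t = π√(a_t³/μ) = 32950 s.
The target's mean motion on its circular orbit is ω₂ = √(μ/r₂³) = 4.692×10^-5 rad/s.
Angle swept by the target during transfer: ω₂·t = 1.546 rad = 88.58°.
Arrival is 180° from departure on the ellipse, so φ = 180° − 88.58° = 91.42°.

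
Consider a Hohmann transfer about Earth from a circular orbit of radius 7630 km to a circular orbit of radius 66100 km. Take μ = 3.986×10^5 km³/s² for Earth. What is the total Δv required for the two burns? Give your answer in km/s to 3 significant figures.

Semi-major axis of the transfer orbit: a_t = (7630 + 66100)/2 = 36865 km.
Circular speed at r₁: v₁ = √(μ/r₁) = √(3.986×10^5/7630) = 7.22780 km/s.
On the transfer ellipse at r₁, vis-viva gives v_p = √[μ(2/r₁ − 1/a_t)] = 9.67832 km/s.
First burn Δv₁ = |v_p − v₁| = 2.451 km/s.
At r₂, v₂ = √(μ/r₂) = 2.45566 km/s.
Transfer-orbit speed at r₂: v_a = √[μ(2/r₂ − 1/a_t)] = 1.11718 km/s.
Second burn Δv₂ = |v₂ − v_a| = 1.338 km/s.
Δv = Δv₁ + Δv₂ = 2.451 + 1.338 = 3.789 km/s.

Δv = 3.79 km/s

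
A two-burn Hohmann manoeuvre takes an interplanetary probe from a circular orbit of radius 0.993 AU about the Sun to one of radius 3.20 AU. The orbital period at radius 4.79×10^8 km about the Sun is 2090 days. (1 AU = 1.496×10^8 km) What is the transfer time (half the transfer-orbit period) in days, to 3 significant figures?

From Kepler's third law T² = 4π²r³/μ at r = 4.79×10^8 km, T = 2090 days = 2090 × 86400 s = 1.80576×10^8 s: μ = 4π²r³/T² = 1.33060×10^11 km³/s².
In km: r₁ = 0.993 × 1.496×10^8 = 1.485528×10^8 km; r₂ = 3.20 × 1.496×10^8 = 4.7872×10^8 km.
Transfer-ellipse semi-major axis a_t = (r₁ + r₂)/2 = (1.485528×10^8 + 4.7872×10^8)/2 = 3.136364×10^8 km.
Half the transfer-orbit period gives t = π√(a_t³/μ) = 4.784×10^7 s.
Converting: 4.784×10^7 s ÷ 86400 s/day = 554 days.

t = 554 days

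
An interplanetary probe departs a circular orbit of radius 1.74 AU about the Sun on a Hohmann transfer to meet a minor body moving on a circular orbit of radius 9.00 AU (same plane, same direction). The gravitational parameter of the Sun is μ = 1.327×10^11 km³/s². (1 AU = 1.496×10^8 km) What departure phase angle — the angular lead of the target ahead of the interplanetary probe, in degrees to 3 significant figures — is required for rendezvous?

φ = 97.0°

In km: r₁ = 1.74 × 1.496×10^8 = 2.60304×10^8 km; r₂ = 9.00 × 1.496×10^8 = 1.3464×10^9 km.
Semi-major axis of the transfer orbit: a_t = (2.60304×10^8 + 1.3464×10^9)/2 = 8.03352×10^8 km.
Transfer time t = π√(a_t³/μ) = 1.964×10^8 s.
Target angular speed ω₂ = √(μ/r₂³) = 7.374×10^-9 rad/s.
Angle swept by the target during transfer: ω₂·t = 1.448 rad = 82.96°.
The interplanetary probe traverses 180° on the transfer ellipse, so the target must lead by 180° − 82.96° = 97.0°.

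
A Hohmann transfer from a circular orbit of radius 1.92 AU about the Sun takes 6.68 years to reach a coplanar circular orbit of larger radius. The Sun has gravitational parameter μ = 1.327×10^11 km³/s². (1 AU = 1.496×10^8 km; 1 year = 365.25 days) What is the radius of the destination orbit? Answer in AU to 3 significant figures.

r₂ = 9.34 AU

In km: r₁ = 1.92 × 1.496×10^8 = 2.87232×10^8 km.
Transfer time t = 6.68 years × 365.25 × 86400 s = 2.10804768×10^8 s, and t = π√(a_t³/μ).
So a_t = (μ t²/π²)^(1/3) = (1.327×10^11 × (2.10804768×10^8)² / π²)^(1/3) = 8.4226×10^8 km.
Since a_t = (r₁ + r₂)/2, r₂ = 2a_t − r₁ = 2×8.4226×10^8 − 2.87232×10^8 = 1.397288×10^9 km.
In AU: r₂ = 1.397288×10^9 / 1.496×10^8 = 9.34 AU.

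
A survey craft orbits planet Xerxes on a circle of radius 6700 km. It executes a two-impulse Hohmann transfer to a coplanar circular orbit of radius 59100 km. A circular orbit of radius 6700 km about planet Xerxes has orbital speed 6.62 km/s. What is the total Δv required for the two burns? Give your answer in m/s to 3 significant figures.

Δv = 3480 m/s

From the circular-orbit relation v² = μ/r at r = 6700 km: μ = v²r = (6.62)² × 6700 = 2.93623×10^5 km³/s².
Semi-major axis of the transfer orbit: a_t = (6700 + 59100)/2 = 32900 km.
Circular speed at r₁: v₁ = √(μ/r₁) = √(2.93623×10^5/6700) = 6.620 km/s.
Transfer-orbit speed at r₁ (v² = μ(2/r − 1/a)): v_p = √[μ(2/r₁ − 1/a_t)] = 8.873 km/s.
First burn Δv₁ = |v_p − v₁| = 2.253 km/s.
Circular speed at r₂: v₂ = √(μ/r₂) = 2.229 km/s.
Transfer-orbit speed at r₂: v_a = √[μ(2/r₂ − 1/a_t)] = 1.006 km/s.
Second burn Δv₂ = |v₂ − v_a| = 1.223 km/s.
Total Δv = Δv₁ + Δv₂ = 3.476 km/s.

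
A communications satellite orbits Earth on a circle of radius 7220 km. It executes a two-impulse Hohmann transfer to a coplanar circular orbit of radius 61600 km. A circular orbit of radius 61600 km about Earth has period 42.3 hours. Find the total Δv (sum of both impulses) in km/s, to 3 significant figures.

Δv = 3.89 km/s

From Kepler's third law T² = 4π²r³/μ at r = 61600 km, T = 42.3 hours = 42.3 × 3600 s = 1.5228×10^5 s: μ = 4π²r³/T² = 3.97939×10^5 km³/s².
Transfer-ellipse semi-major axis a_t = (r₁ + r₂)/2 = (7220 + 61600)/2 = 34410 km.
Circular speed at r₁: v₁ = √(μ/r₁) = √(3.97939×10^5/7220) = 7.4240258 km/s.
On the transfer ellipse at r₁, vis-viva equation gives v_p = √[μ(2/r₁ − 1/a_t)] = 9.9331613 km/s.
First burn Δv₁ = |v_p − v₁| = 2.50914 km/s.
Circular speed at r₂: v₂ = √(μ/r₂) = 2.54166 km/s.
Transfer-orbit speed at r₂: v_a = √[μ(2/r₂ − 1/a_t)] = 1.16424 km/s.
Second burn Δv₂ = |v₂ − v_a| = 1.37742 km/s.
Total Δv = Δv₁ + Δv₂ = 3.887 km/s.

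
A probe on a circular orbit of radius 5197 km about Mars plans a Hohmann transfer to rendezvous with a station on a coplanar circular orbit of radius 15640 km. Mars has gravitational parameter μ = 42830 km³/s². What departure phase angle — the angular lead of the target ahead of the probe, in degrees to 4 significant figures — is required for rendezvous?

Transfer-ellipse semi-major axis a_t = (r₁ + r₂)/2 = (5197 + 15640)/2 = 10418.5 km.
Transfer time t = π√(a_t³/μ) = 16140 s.
The target's mean motion on its circular orbit is ω₂ = √(μ/r₂³) = 1.058×10^-4 rad/s.
Angle swept by the target during transfer: ω₂·t = 1.708 rad = 97.86°.
The probe traverses 180° on the transfer ellipse, so the target must lead by 180° − 97.86° = 82.14°.

φ = 82.14°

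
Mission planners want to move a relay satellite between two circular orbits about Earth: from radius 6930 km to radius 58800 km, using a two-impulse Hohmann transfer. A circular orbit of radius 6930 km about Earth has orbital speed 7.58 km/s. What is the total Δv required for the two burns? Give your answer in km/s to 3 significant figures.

Δv = 3.97 km/s

From the circular-orbit relation v² = μ/r at r = 6930 km: μ = v²r = (7.58)² × 6930 = 3.98173×10^5 km³/s².
The Hohmann ellipse has a_t = (r₁ + r₂)/2 = 32865 km.
At r₁ the circular-orbit speed is v₁ = √(μ/r₁) = 7.5800 km/s.
On the transfer ellipse at r₁, v² = μ(2/r − 1/a) gives v_p = √[μ(2/r₁ − 1/a_t)] = 10.139 km/s.
First burn Δv₁ = |v_p − v₁| = 2.559 km/s.
At r₂, v₂ = √(μ/r₂) = 2.602 km/s.
Transfer-orbit speed at r₂: v_a = √[μ(2/r₂ − 1/a_t)] = 1.195 km/s.
Second burn Δv₂ = |v₂ − v_a| = 1.407 km/s.
Total Δv = Δv₁ + Δv₂ = 3.966 km/s.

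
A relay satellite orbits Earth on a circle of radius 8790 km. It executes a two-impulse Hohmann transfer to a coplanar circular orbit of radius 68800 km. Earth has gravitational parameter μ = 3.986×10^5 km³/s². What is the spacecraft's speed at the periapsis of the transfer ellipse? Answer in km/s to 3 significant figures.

v = 8.97 km/s

Transfer-ellipse semi-major axis a_t = (r₁ + r₂)/2 = (8790 + 68800)/2 = 38795 km.
At periapsis, r = 8790 km.
From the vis-viva equation, v = √[μ(2/r − 1/a_t)] = 8.968 km/s.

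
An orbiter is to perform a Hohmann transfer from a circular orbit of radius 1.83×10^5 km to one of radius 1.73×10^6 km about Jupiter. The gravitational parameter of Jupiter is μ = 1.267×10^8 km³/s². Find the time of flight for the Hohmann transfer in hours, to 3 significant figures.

t = 72.5 hours

Transfer-ellipse semi-major axis a_t = (r₁ + r₂)/2 = (1.830×10^5 + 1.730×10^6)/2 = 9.565×10^5 km.
Transfer time t = π√(a_t³/μ) = π√((9.565×10^5)³ / 1.267×10^8) = 2.611×10^5 s.
Converting: 2.611×10^5 s ÷ 3600 s/hour = 72.5 hours.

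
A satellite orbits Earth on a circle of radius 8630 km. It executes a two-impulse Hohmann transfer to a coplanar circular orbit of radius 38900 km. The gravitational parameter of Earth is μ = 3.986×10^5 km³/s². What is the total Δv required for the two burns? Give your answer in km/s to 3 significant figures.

The Hohmann ellipse has a_t = (r₁ + r₂)/2 = 23765 km.
Circular speed at r₁: v₁ = √(μ/r₁) = √(3.986×10^5/8630) = 6.796 km/s.
Transfer-orbit speed at r₁ (v² = μ(2/r − 1/a)): v_p = √[μ(2/r₁ − 1/a_t)] = 8.695 km/s.
First burn Δv₁ = |v_p − v₁| = 1.899 km/s.
Circular speed at r₂: v₂ = √(μ/r₂) = 3.201 km/s.
Transfer-orbit speed at r₂: v_a = √[μ(2/r₂ − 1/a_t)] = 1.929 km/s.
Second burn Δv₂ = |v₂ − v_a| = 1.272 km/s.
Δv = Δv₁ + Δv₂ = 1.899 + 1.272 = 3.171 km/s.

Δv = 3.17 km/s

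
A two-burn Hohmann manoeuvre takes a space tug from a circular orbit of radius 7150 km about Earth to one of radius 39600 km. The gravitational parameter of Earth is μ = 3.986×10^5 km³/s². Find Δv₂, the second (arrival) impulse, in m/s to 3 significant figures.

Δv₂ = 1420 m/s

Transfer-ellipse semi-major axis a_t = (r₁ + r₂)/2 = (7150 + 39600)/2 = 23375 km.
On the circular orbit at r = 39600 km, v_c = √(μ/r) = 3.173 km/s.
Transfer-orbit speed at the same r (vis-viva, a = a_t): v_t = √[μ(2/r − 1/a_t)] = 1.755 km/s.
Δv₂ = |v_t − v_c| = |1.755 − 3.173| = 1.418 km/s.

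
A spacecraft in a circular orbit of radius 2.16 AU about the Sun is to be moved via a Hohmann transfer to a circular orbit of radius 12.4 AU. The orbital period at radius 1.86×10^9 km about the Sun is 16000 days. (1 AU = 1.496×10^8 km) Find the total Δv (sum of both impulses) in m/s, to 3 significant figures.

Δv = 10000 m/s

From Kepler's third law T² = 4π²r³/μ at r = 1.86×10^9 km, T = 16000 days = 16000 × 86400 s = 1.3824×10^9 s: μ = 4π²r³/T² = 1.32932×10^11 km³/s².
In km: r₁ = 2.16 × 1.496×10^8 = 3.23136×10^8 km; r₂ = 12.4 × 1.496×10^8 = 1.85504×10^9 km.
The Hohmann ellipse has a_t = (r₁ + r₂)/2 = 1.089088×10^9 km.
At r₁ the circular-orbit speed is v₁ = √(μ/r₁) = 20.283 km/s.
On the transfer ellipse at r₁, v² = μ(2/r − 1/a) gives v_p = √[μ(2/r₁ − 1/a_t)] = 26.471 km/s.
First burn Δv₁ = |v_p − v₁| = 6.188 km/s.
Circular speed at r₂: v₂ = √(μ/r₂) = 8.465 km/s.
Transfer-orbit speed at r₂: v_a = √[μ(2/r₂ − 1/a_t)] = 4.611 km/s.
Second burn Δv₂ = |v₂ − v_a| = 3.854 km/s.
Total Δv = Δv₁ + Δv₂ = 10.04 km/s.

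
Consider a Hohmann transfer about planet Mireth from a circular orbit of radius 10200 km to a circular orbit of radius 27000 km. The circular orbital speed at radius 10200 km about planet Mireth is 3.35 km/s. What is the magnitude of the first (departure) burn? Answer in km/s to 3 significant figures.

Δv₁ = 0.686 km/s

From the circular-orbit relation v² = μ/r at r = 10200 km: μ = v²r = (3.35)² × 10200 = 1.14470×10^5 km³/s².
Transfer-ellipse semi-major axis a_t = (r₁ + r₂)/2 = (10200 + 27000)/2 = 18600 km.
Circular speed at r = 10200 km: v_c = √(μ/r) = 3.3500 km/s.
Vis-viva on the transfer ellipse at r = 10200 km gives v_t = √[μ(2/r − 1/a_t)] = 4.0362 km/s.
Δv₁ = |v_t − v_c| = |4.0362 − 3.3500| = 0.6862 km/s.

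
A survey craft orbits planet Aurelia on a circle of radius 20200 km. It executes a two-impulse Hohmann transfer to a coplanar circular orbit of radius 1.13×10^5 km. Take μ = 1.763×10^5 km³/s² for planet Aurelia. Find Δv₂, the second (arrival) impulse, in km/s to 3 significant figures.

Δv₂ = 0.561 km/s

Semi-major axis of the transfer orbit: a_t = (20200 + 1.130×10^5)/2 = 66600 km.
Circular speed at r = 1.130×10^5 km: v_c = √(μ/r) = 1.2491 km/s.
Vis-viva on the transfer ellipse at r = 1.130×10^5 km gives v_t = √[μ(2/r − 1/a_t)] = 0.68790 km/s.
Δv₂ = |v_t − v_c| = |0.68790 − 1.2491| = 0.5612 km/s.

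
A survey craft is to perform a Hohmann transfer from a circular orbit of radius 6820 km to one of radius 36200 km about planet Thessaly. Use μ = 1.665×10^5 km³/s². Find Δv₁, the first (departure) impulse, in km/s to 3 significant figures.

Transfer-ellipse semi-major axis a_t = (r₁ + r₂)/2 = (6820 + 36200)/2 = 21510 km.
Circular speed at r = 6820 km: v_c = √(μ/r) = 4.941 km/s.
Transfer-orbit speed at the same r (vis-viva, a = a_t): v_t = √[μ(2/r − 1/a_t)] = 6.410 km/s.
Δv₁ = |v_t − v_c| = |6.410 − 4.941| = 1.469 km/s.

Δv₁ = 1.47 km/s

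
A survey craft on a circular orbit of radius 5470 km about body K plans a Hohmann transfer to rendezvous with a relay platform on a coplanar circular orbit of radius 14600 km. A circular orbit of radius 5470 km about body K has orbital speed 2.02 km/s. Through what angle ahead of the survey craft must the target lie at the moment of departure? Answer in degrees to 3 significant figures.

φ = 77.4°

From the circular-orbit relation v² = μ/r at r = 5470 km: μ = v²r = (2.02)² × 5470 = 22319.8 km³/s².
Transfer-ellipse semi-major axis a_t = (r₁ + r₂)/2 = (5470 + 14600)/2 = 10035 km.
Transfer time t = π√(a_t³/μ) = 21140 s.
The target's mean motion on its circular orbit is ω₂ = √(μ/r₂³) = 8.469×10^-5 rad/s.
Angle swept by the target during transfer: ω₂·t = 1.790 rad = 102.6°.
The survey craft traverses 180° on the transfer ellipse, so the target must lead by 180° − 102.6° = 77.4°.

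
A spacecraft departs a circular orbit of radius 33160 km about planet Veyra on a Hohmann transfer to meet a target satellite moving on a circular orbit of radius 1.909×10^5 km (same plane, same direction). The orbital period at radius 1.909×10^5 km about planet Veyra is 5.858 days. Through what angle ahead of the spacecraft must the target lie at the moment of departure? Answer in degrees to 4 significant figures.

φ = 99.08°

From Kepler's third law T² = 4π²r³/μ at r = 1.909×10^5 km, T = 5.858 days = 5.858 × 86400 s = 5.061312×10^5 s: μ = 4π²r³/T² = 1.07214×10^6 km³/s².
Semi-major axis of the transfer orbit: a_t = (33160 + 1.909×10^5)/2 = 1.1203×10^5 km.
Transfer time t = π√(a_t³/μ) = 1.137695×10^5 s.
The target's mean motion on its circular orbit is ω₂ = √(μ/r₂³) = 1.241414×10^-5 rad/s.
Angle swept by the target during transfer: ω₂·t = 1.4124 rad = 80.92°.
Arrival is 180° from departure on the ellipse, so φ = 180° − 80.92° = 99.08°.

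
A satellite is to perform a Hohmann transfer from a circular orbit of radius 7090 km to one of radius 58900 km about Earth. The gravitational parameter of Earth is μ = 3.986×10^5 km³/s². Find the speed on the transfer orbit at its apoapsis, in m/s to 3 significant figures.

v = 1210 m/s

Semi-major axis of the transfer orbit: a_t = (7090 + 58900)/2 = 32995 km.
At apoapsis, r = 58900 km.
Applying v² = μ(2/r − 1/a_t): v = 1.206 km/s.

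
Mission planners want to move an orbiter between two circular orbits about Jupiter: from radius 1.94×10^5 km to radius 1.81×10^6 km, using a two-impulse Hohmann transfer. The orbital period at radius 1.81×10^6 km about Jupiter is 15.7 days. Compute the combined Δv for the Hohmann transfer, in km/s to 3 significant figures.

From Kepler's third law T² = 4π²r³/μ at r = 1.81×10^6 km, T = 15.7 days = 15.7 × 86400 s = 1.35648×10^6 s: μ = 4π²r³/T² = 1.27224×10^8 km³/s².
Transfer-ellipse semi-major axis a_t = (r₁ + r₂)/2 = (1.940×10^5 + 1.810×10^6)/2 = 1.002×10^6 km.
Circular speed at r₁: v₁ = √(μ/r₁) = √(1.27224×10^8/1.940×10^5) = 25.6085 km/s.
On the transfer ellipse at r₁, v² = μ(2/r − 1/a) gives v_p = √[μ(2/r₁ − 1/a_t)] = 34.4183 km/s.
First burn Δv₁ = |v_p − v₁| = 8.8098 km/s.
Circular speed at r₂: v₂ = √(μ/r₂) = 8.3839 km/s.
Transfer-orbit speed at r₂: v_a = √[μ(2/r₂ − 1/a_t)] = 3.6890 km/s.
Second burn Δv₂ = |v₂ − v_a| = 4.6949 km/s.
Δv = Δv₁ + Δv₂ = 8.8098 + 4.6949 = 13.50 km/s.

Δv = 13.5 km/s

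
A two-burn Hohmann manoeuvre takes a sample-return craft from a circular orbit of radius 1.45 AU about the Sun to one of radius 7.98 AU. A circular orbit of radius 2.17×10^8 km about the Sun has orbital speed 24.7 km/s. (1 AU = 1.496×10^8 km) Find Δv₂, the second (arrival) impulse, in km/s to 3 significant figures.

From the circular-orbit relation v² = μ/r at r = 2.17×10^8 km: μ = v²r = (24.7)² × 2.17×10^8 = 1.32390×10^11 km³/s².
In km: r₁ = 1.45 × 1.496×10^8 = 2.1692×10^8 km; r₂ = 7.98 × 1.496×10^8 = 1.193808×10^9 km.
Semi-major axis of the transfer orbit: a_t = (2.1692×10^8 + 1.193808×10^9)/2 = 7.05364×10^8 km.
Circular speed at r = 1.193808×10^9 km: v_c = √(μ/r) = 10.531 km/s.
Vis-viva on the transfer ellipse at r = 1.193808×10^9 km gives v_t = √[μ(2/r − 1/a_t)] = 5.8399 km/s.
Δv₂ = |v_t − v_c| = |5.8399 − 10.531| = 4.691 km/s.

Δv₂ = 4.69 km/s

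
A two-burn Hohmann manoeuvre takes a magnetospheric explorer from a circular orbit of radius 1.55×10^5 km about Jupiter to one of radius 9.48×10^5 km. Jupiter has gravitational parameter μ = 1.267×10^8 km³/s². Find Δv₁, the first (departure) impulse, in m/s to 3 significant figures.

Δv₁ = 8890 m/s

Semi-major axis of the transfer orbit: a_t = (1.550×10^5 + 9.480×10^5)/2 = 5.515×10^5 km.
On the circular orbit at r = 1.550×10^5 km, v_c = √(μ/r) = 28.591 km/s.
Vis-viva on the transfer ellipse at r = 1.550×10^5 km gives v_t = √[μ(2/r − 1/a_t)] = 37.485 km/s.
Δv₁ = |v_t − v_c| = |37.485 − 28.591| = 8.894 km/s.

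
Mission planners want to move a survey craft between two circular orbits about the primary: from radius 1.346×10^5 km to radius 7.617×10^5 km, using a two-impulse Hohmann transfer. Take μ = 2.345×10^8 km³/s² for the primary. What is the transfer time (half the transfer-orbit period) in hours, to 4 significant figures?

t = 17.10 hours

Transfer-ellipse semi-major axis a_t = (r₁ + r₂)/2 = (1.346×10^5 + 7.617×10^5)/2 = 4.4815×10^5 km.
Transfer time t = π√(a_t³/μ) = π√((4.4815×10^5)³ / 2.345×10^8) = 61550 s.
Converting: 61550 s ÷ 3600 s/hour = 17.10 hours.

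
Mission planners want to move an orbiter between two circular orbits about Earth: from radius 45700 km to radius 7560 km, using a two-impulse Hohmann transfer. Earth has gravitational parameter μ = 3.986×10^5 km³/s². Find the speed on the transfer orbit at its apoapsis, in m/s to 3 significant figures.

Transfer-ellipse semi-major axis a_t = (r₁ + r₂)/2 = (45700 + 7560)/2 = 26630 km.
The apoapsis of the transfer ellipse is at r = 45700 km.
Vis-viva: v = √[μ(2/r − 1/a_t)] = √[3.986×10^5 × (2/45700 − 1/26630)] = 1.574 km/s.

v = 1570 m/s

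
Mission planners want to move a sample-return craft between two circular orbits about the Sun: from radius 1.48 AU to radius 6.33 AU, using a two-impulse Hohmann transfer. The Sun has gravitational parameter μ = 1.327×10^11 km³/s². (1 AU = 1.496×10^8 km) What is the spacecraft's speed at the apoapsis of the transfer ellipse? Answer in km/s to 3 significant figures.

In km: r₁ = 1.48 × 1.496×10^8 = 2.21408×10^8 km; r₂ = 6.33 × 1.496×10^8 = 9.46968×10^8 km.
The Hohmann ellipse has a_t = (r₁ + r₂)/2 = 5.84188×10^8 km.
At apoapsis, r = 9.46968×10^8 km.
Applying v² = μ(2/r − 1/a_t): v = 7.288 km/s.

v = 7.29 km/s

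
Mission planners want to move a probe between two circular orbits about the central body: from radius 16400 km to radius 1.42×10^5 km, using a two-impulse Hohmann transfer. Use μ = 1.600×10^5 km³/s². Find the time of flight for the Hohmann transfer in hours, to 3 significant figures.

t = 48.6 hours

Semi-major axis of the transfer orbit: a_t = (16400 + 1.420×10^5)/2 = 79200 km.
By Kepler's third law the transfer-orbit period is T = 2π√(a_t³/μ), so t = T/2 = 1.751×10^5 s.
Converting: 1.751×10^5 s ÷ 3600 s/hour = 48.6 hours.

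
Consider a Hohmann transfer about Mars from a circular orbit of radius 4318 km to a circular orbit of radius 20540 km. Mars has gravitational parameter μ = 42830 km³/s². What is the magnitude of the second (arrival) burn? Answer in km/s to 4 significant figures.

Transfer-ellipse semi-major axis a_t = (r₁ + r₂)/2 = (4318 + 20540)/2 = 12429 km.
Circular speed at r = 20540 km: v_c = √(μ/r) = 1.444 km/s.
Transfer-orbit speed at the same r (vis-viva, a = a_t): v_t = √[μ(2/r − 1/a_t)] = 0.8511 km/s.
Δv₂ = |v_t − v_c| = |0.8511 − 1.444| = 0.5929 km/s.

Δv₂ = 0.5929 km/s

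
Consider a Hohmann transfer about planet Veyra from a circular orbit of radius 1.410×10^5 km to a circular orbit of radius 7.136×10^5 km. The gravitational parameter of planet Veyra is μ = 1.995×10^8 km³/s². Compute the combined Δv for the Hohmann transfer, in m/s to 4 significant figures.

Semi-major axis of the transfer orbit: a_t = (1.410×10^5 + 7.136×10^5)/2 = 4.273×10^5 km.
Circular speed at r₁: v₁ = √(μ/r₁) = √(1.995×10^8/1.410×10^5) = 37.62 km/s.
On the transfer ellipse at r₁, vis-viva equation gives v_p = √[μ(2/r₁ − 1/a_t)] = 48.61 km/s.
First burn Δv₁ = |v_p − v₁| = 10.99 km/s.
At r₂, v₂ = √(μ/r₂) = 16.7203 km/s.
Transfer-orbit speed at r₂: v_a = √[μ(2/r₂ − 1/a_t)] = 9.60477 km/s.
Second burn Δv₂ = |v₂ − v_a| = 7.116 km/s.
Δv = Δv₁ + Δv₂ = 10.99 + 7.116 = 18.11 km/s.

Δv = 18110 m/s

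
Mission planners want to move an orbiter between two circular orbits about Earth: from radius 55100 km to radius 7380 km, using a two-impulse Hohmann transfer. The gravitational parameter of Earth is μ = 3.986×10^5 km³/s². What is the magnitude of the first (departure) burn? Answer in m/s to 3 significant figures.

Δv₁ = 1380 m/s

Transfer-ellipse semi-major axis a_t = (r₁ + r₂)/2 = (55100 + 7380)/2 = 31240 km.
On the circular orbit at r = 55100 km, v_c = √(μ/r) = 2.6896 km/s.
Transfer-orbit speed at the same r (vis-viva, a = a_t): v_t = √[μ(2/r − 1/a_t)] = 1.3073 km/s.
Δv₁ = |v_t − v_c| = |1.3073 − 2.6896| = 1.382 km/s.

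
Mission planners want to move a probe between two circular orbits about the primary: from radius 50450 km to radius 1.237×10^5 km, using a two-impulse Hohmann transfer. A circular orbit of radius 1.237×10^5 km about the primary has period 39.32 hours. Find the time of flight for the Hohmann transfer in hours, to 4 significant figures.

t = 11.61 hours

From Kepler's third law T² = 4π²r³/μ at r = 1.237×10^5 km, T = 39.32 hours = 39.32 × 3600 s = 1.41552×10^5 s: μ = 4π²r³/T² = 3.72938×10^6 km³/s².
Transfer-ellipse semi-major axis a_t = (r₁ + r₂)/2 = (50450 + 1.237×10^5)/2 = 87075 km.
By Kepler's third law the transfer-orbit period is T = 2π√(a_t³/μ), so t = T/2 = 41800 s.
Converting: 41800 s ÷ 3600 s/hour = 11.61 hours.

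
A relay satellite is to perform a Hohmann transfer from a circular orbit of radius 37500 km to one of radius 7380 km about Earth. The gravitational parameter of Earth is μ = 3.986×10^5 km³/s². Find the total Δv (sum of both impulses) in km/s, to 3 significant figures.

Δv = 3.54 km/s

The Hohmann ellipse has a_t = (r₁ + r₂)/2 = 22440 km.
Circular speed at r₁: v₁ = √(μ/r₁) = √(3.986×10^5/37500) = 3.2603 km/s.
Transfer-orbit speed at r₁ (vis-viva equation): v_a = √[μ(2/r₁ − 1/a_t)] = 1.8697 km/s.
First burn Δv₁ = |v_a − v₁| = 1.391 km/s.
Circular speed at r₂: v₂ = √(μ/r₂) = 7.349 km/s.
Transfer-orbit speed at r₂: v_p = √[μ(2/r₂ − 1/a_t)] = 9.500 km/s.
Second burn Δv₂ = |v₂ − v_p| = 2.151 km/s.
Δv = Δv₁ + Δv₂ = 1.391 + 2.151 = 3.542 km/s.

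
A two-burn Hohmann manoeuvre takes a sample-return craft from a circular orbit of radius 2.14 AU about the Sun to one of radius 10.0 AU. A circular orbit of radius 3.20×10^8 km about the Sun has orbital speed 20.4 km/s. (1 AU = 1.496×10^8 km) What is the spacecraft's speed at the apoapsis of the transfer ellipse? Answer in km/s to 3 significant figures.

From the circular-orbit relation v² = μ/r at r = 3.20×10^8 km: μ = v²r = (20.4)² × 3.20×10^8 = 1.33171×10^11 km³/s².
In km: r₁ = 2.14 × 1.496×10^8 = 3.20144×10^8 km; r₂ = 10.0 × 1.496×10^8 = 1.496×10^9 km.
Semi-major axis of the transfer orbit: a_t = (3.20144×10^8 + 1.496×10^9)/2 = 9.08072×10^8 km.
At apoapsis, r = 1.496×10^9 km.
Vis-viva: v = √[μ(2/r − 1/a_t)] = √[1.33171×10^11 × (2/1.496×10^9 − 1/9.08072×10^8)] = 5.602 km/s.

v = 5.60 km/s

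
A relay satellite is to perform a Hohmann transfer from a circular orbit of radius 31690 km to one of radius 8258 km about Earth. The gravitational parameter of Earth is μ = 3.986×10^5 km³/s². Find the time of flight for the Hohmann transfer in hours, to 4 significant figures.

Transfer-ellipse semi-major axis a_t = (r₁ + r₂)/2 = (31690 + 8258)/2 = 19974 km.
Half the transfer-orbit period gives t = π√(a_t³/μ) = 14047 s.
Converting: 14047 s ÷ 3600 s/hour = 3.902 hours.

t = 3.902 hours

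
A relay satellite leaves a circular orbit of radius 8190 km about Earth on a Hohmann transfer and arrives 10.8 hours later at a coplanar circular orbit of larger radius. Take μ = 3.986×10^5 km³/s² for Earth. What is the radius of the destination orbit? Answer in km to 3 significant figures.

r₂ = 70600 km

Transfer time t = 10.8 hours = 38880 s, and t = π√(a_t³/μ).
So a_t = (μ t²/π²)^(1/3) = (3.986×10^5 × (38880)² / π²)^(1/3) = 39376 km.
Since a_t = (r₁ + r₂)/2, r₂ = 2a_t − r₁ = 2×39376 − 8190 = 70562 km.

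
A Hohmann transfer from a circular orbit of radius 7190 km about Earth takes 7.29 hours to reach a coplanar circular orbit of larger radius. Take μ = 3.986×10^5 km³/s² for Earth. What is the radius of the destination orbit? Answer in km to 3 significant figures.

Transfer time t = 7.29 hours = 26244 s, and t = π√(a_t³/μ).
So a_t = (μ t²/π²)^(1/3) = (3.986×10^5 × (26244)² / π²)^(1/3) = 30299 km.
Since a_t = (r₁ + r₂)/2, r₂ = 2a_t − r₁ = 2×30299 − 7190 = 53408 km.

r₂ = 53400 km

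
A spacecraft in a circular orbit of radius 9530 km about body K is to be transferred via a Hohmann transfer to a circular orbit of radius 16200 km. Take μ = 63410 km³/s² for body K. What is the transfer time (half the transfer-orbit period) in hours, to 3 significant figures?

Transfer-ellipse semi-major axis a_t = (r₁ + r₂)/2 = (9530 + 16200)/2 = 12865 km.
By Kepler's third law the transfer-orbit period is T = 2π√(a_t³/μ), so t = T/2 = 18200 s.
Converting: 18200 s ÷ 3600 s/hour = 5.06 hours.

t = 5.06 hours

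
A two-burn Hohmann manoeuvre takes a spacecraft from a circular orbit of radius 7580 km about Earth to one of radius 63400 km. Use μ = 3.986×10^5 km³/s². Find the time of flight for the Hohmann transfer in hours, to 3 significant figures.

t = 9.24 hours

The Hohmann ellipse has a_t = (r₁ + r₂)/2 = 35490 km.
By Kepler's third law the transfer-orbit period is T = 2π√(a_t³/μ), so t = T/2 = 33270 s.
Converting: 33270 s ÷ 3600 s/hour = 9.24 hours.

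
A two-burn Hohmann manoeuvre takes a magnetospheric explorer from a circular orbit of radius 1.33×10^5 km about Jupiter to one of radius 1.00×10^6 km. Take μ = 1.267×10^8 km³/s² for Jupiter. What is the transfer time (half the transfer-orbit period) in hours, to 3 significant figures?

t = 33.1 hours

The Hohmann ellipse has a_t = (r₁ + r₂)/2 = 5.665×10^5 km.
Half the transfer-orbit period gives t = π√(a_t³/μ) = 1.190×10^5 s.
Converting: 1.190×10^5 s ÷ 3600 s/hour = 33.1 hours.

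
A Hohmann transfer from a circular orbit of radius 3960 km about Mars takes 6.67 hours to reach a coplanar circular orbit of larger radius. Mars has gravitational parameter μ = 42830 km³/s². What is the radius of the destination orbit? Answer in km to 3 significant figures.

r₂ = 23200 km

Transfer time t = 6.67 hours = 24012 s, and t = π√(a_t³/μ).
So a_t = (μ t²/π²)^(1/3) = (42830 × (24012)² / π²)^(1/3) = 13576 km.
Since a_t = (r₁ + r₂)/2, r₂ = 2a_t − r₁ = 2×13576 − 3960 = 23192 km.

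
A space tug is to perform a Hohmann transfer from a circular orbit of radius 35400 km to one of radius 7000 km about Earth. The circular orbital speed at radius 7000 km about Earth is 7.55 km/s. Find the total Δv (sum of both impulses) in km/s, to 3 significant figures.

Δv = 3.63 km/s

From the circular-orbit relation v² = μ/r at r = 7000 km: μ = v²r = (7.55)² × 7000 = 3.99018×10^5 km³/s².
Semi-major axis of the transfer orbit: a_t = (35400 + 7000)/2 = 21200 km.
Circular speed at r₁: v₁ = √(μ/r₁) = √(3.99018×10^5/35400) = 3.357 km/s.
On the transfer ellipse at r₁, v² = μ(2/r − 1/a) gives v_a = √[μ(2/r₁ − 1/a_t)] = 1.929 km/s.
First burn Δv₁ = |v_a − v₁| = 1.428 km/s.
Circular speed at r₂: v₂ = √(μ/r₂) = 7.550 km/s.
Transfer-orbit speed at r₂: v_p = √[μ(2/r₂ − 1/a_t)] = 9.756 km/s.
Second burn Δv₂ = |v₂ − v_p| = 2.206 km/s.
Total Δv = Δv₁ + Δv₂ = 3.634 km/s.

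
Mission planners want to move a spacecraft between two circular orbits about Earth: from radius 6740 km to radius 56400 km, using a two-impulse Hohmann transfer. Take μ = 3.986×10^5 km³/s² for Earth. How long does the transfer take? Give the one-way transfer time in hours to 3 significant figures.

The Hohmann ellipse has a_t = (r₁ + r₂)/2 = 31570 km.
Transfer time t = π√(a_t³/μ) = π√((31570)³ / 3.986×10^5) = 27910 s.
Converting: 27910 s ÷ 3600 s/hour = 7.75 hours.

t = 7.75 hours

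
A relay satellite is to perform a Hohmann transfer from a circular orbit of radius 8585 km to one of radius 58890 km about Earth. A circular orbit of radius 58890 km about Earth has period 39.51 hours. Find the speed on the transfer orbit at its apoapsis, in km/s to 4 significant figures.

v = 1.312 km/s

From Kepler's third law T² = 4π²r³/μ at r = 58890 km, T = 39.51 hours = 39.51 × 3600 s = 1.42236×10^5 s: μ = 4π²r³/T² = 3.98534×10^5 km³/s².
Semi-major axis of the transfer orbit: a_t = (8585 + 58890)/2 = 33737.5 km.
At apoapsis, r = 58890 km.
From the vis-viva equation, v = √[μ(2/r − 1/a_t)] = 1.312 km/s.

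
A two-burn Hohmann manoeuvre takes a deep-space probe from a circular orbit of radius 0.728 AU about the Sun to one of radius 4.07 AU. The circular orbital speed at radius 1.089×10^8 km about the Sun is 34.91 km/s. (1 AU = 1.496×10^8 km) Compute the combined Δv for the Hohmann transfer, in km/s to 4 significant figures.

Δv = 17.19 km/s

From the circular-orbit relation v² = μ/r at r = 1.089×10^8 km: μ = v²r = (34.91)² × 1.089×10^8 = 1.32717×10^11 km³/s².
In km: r₁ = 0.728 × 1.496×10^8 = 1.089088×10^8 km; r₂ = 4.07 × 1.496×10^8 = 6.08872×10^8 km.
Semi-major axis of the transfer orbit: a_t = (1.089088×10^8 + 6.08872×10^8)/2 = 3.588904×10^8 km.
Circular speed at r₁: v₁ = √(μ/r₁) = √(1.32717×10^11/1.089088×10^8) = 34.91 km/s.
Transfer-orbit speed at r₁ (vis-viva): v_p = √[μ(2/r₁ − 1/a_t)] = 45.47 km/s.
First burn Δv₁ = |v_p − v₁| = 10.56 km/s.
At r₂, v₂ = √(μ/r₂) = 14.764 km/s.
Transfer-orbit speed at r₂: v_a = √[μ(2/r₂ − 1/a_t)] = 8.1330 km/s.
Second burn Δv₂ = |v₂ − v_a| = 6.631 km/s.
Total Δv = Δv₁ + Δv₂ = 17.19 km/s.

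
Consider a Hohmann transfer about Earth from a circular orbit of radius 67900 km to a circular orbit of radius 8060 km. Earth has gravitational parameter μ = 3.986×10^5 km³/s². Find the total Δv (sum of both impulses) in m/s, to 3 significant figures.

Semi-major axis of the transfer orbit: a_t = (67900 + 8060)/2 = 37980 km.
At r₁ the circular-orbit speed is v₁ = √(μ/r₁) = 2.423 km/s.
On the transfer ellipse at r₁, v² = μ(2/r − 1/a) gives v_a = √[μ(2/r₁ − 1/a_t)] = 1.116 km/s.
First burn Δv₁ = |v_a − v₁| = 1.307 km/s.
Circular speed at r₂: v₂ = √(μ/r₂) = 7.0324 km/s.
Transfer-orbit speed at r₂: v_p = √[μ(2/r₂ − 1/a_t)] = 9.4028 km/s.
Second burn Δv₂ = |v₂ − v_p| = 2.370 km/s.
Total Δv = Δv₁ + Δv₂ = 3.677 km/s.

Δv = 3680 m/s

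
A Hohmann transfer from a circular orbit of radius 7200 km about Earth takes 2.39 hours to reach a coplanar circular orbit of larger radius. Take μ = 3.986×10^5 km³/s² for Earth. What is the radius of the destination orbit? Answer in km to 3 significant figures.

r₂ = 21600 km

Transfer time t = 2.39 hours = 8604 s, and t = π√(a_t³/μ).
So a_t = (μ t²/π²)^(1/3) = (3.986×10^5 × (8604)² / π²)^(1/3) = 14406 km.
Since a_t = (r₁ + r₂)/2, r₂ = 2a_t − r₁ = 2×14406 − 7200 = 21612 km.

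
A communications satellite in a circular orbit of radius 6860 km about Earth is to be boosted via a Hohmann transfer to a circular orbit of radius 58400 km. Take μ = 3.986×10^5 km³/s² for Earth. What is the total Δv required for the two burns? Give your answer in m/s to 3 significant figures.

Transfer-ellipse semi-major axis a_t = (r₁ + r₂)/2 = (6860 + 58400)/2 = 32630 km.
Circular speed at r₁: v₁ = √(μ/r₁) = √(3.986×10^5/6860) = 7.6227 km/s.
Transfer-orbit speed at r₁ (v² = μ(2/r − 1/a)): v_p = √[μ(2/r₁ − 1/a_t)] = 10.198 km/s.
First burn Δv₁ = |v_p − v₁| = 2.575 km/s.
At r₂, v₂ = √(μ/r₂) = 2.613 km/s.
Transfer-orbit speed at r₂: v_a = √[μ(2/r₂ − 1/a_t)] = 1.198 km/s.
Second burn Δv₂ = |v₂ − v_a| = 1.415 km/s.
Total Δv = Δv₁ + Δv₂ = 3.990 km/s.

Δv = 3990 m/s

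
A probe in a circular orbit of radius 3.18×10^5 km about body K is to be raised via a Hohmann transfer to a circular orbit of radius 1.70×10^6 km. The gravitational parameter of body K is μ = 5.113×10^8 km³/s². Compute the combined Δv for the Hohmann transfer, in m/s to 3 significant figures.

Δv = 19600 m/s

Transfer-ellipse semi-major axis a_t = (r₁ + r₂)/2 = (3.180×10^5 + 1.700×10^6)/2 = 1.009×10^6 km.
At r₁ the circular-orbit speed is v₁ = √(μ/r₁) = 40.10 km/s.
On the transfer ellipse at r₁, v² = μ(2/r − 1/a) gives v_p = √[μ(2/r₁ − 1/a_t)] = 52.05 km/s.
First burn Δv₁ = |v_p − v₁| = 11.95 km/s.
At r₂, v₂ = √(μ/r₂) = 17.343 km/s.
Transfer-orbit speed at r₂: v_a = √[μ(2/r₂ − 1/a_t)] = 9.7360 km/s.
Second burn Δv₂ = |v₂ − v_a| = 7.607 km/s.
Total Δv = Δv₁ + Δv₂ = 19.56 km/s.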